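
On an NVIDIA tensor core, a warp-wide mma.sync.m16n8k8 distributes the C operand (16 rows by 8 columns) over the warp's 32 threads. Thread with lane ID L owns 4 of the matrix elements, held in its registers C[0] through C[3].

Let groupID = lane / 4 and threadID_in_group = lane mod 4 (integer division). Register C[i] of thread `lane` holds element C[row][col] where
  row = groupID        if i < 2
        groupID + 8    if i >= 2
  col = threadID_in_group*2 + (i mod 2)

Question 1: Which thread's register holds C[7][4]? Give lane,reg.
30,0

r=7⇒gr=7,Rb=0  c=4⇒th=2,odd=0
L=7*4+2=30  i=0*2+0=0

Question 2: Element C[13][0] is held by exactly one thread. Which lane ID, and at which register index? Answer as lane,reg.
20,2

r=13→G=5,rhi=1  c=0→T=0,p=0
L=5*4+0=20  i=1*2+0=2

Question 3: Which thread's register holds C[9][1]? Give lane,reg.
r: 9->gid=1,r8=1  c: 1->tid=0,i&1=1
L=1*4+0=4  i=1*2+1=3

4,3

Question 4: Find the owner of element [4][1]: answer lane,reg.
r=4→G=4,rhi=0  c=1→T=0,p=1
L=4*4+0=16  i=0*2+1=1

16,1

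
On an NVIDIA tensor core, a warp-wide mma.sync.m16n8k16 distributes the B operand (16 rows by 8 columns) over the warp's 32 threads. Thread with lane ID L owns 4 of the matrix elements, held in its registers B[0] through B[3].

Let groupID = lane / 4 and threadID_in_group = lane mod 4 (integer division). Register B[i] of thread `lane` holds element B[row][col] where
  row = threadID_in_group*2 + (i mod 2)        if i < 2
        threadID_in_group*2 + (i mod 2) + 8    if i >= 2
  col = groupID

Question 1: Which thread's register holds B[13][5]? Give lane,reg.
22,3

c=5->g=5  r=13->rb=1,t=2,b0=1
L=5*4+2=22  i=1*2+1=3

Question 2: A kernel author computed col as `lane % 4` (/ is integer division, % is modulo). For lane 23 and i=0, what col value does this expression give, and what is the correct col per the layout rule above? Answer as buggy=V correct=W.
buggy=3 correct=5

`lane % 4`[23,0]->3
lane 23: g=5 (23/4), t=3 (23%4)
i=0: r=3*2+0+0=6, c=g=5
col: 3 vs 5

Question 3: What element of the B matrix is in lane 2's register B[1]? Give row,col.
lane 2: gid=0 (2/4), tid=2 (2%4)
i=1: r=2*2+1+0=5, c=gid=0

5,0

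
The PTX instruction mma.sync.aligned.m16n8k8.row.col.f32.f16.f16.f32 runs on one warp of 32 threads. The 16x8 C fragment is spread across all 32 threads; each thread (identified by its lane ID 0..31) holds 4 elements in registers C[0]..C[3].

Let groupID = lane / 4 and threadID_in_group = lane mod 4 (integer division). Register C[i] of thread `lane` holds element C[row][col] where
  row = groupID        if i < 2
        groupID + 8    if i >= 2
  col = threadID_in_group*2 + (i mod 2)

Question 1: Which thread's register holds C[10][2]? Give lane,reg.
r=10⇒gr=2,Rb=1  c=2⇒th=1,odd=0
L=2*4+1=9  i=1*2+0=2

9,2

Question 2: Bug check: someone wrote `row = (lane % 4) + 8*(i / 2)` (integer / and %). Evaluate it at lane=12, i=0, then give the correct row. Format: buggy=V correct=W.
`(lane % 4) + 8*(i / 2)`[12,0]->0
12: g=3,t=0
[0] (3+0,0*2+0) = (3,0)
row: 0 vs 3

buggy=0 correct=3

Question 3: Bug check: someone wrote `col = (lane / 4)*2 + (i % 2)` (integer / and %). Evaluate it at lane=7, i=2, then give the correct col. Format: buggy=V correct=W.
`(lane / 4)*2 + (i % 2)`[7,2]->2
lane 7: gid=1 (7/4), tid=3 (7%4)
i=2: r=1+8=9, c=3*2+0=6
col: 2 vs 6

buggy=2 correct=6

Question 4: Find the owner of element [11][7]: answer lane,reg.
15,3

r=11⇒gr=3,Rb=1  c=7⇒th=3,odd=1
L=3*4+3=15  i=1*2+1=3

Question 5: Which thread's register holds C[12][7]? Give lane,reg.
r:12=>grp=4,rB=1  c:7=>tig=3,lo=1
L=4*4+3=19  i=1*2+1=3

19,3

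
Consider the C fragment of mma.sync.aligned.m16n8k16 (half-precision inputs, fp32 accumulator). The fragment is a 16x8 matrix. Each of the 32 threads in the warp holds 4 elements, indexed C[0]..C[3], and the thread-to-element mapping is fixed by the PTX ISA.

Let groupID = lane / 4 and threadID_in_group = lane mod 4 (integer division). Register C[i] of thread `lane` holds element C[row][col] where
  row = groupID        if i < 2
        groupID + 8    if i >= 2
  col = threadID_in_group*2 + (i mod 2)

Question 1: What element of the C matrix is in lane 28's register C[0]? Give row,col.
7,0

28: gid=7,tid=0
[0] (7+0,0*2+0) = (7,0)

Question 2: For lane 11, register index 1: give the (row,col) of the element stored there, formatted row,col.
lane 11: G=2 (11/4), T=3 (11%4)
i=1: r=2+0=2, c=3*2+1=7

2,7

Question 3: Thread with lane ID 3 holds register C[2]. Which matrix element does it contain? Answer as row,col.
lane 3: grp=0 (3/4), tig=3 (3%4)
i=2: r=0+8=8, c=3*2+0=6

8,6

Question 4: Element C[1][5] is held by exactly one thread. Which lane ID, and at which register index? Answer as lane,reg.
r=1->g=1,rb=0  c=5->t=2,b0=1
L=1*4+2=6  i=0*2+1=1

6,1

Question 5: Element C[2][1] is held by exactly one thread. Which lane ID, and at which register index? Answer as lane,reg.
8,1

r=2->g=2,rb=0  c=1->t=0,b0=1
L=2*4+0=8  i=0*2+1=1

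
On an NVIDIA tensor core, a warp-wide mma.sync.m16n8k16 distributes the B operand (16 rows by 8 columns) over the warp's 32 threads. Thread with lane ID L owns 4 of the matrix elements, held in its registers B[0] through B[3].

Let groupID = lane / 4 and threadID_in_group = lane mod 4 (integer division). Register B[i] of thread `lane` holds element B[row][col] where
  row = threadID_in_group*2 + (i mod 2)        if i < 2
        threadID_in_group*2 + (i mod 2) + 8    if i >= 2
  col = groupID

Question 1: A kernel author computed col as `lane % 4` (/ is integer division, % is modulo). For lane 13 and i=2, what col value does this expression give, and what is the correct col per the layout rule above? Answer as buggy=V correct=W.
buggy=1 correct=3

`lane % 4`[13,2]->1
13: gid=3,tid=1
[2] (1*2+0+8,3) = (10,3)
col: 1 vs 3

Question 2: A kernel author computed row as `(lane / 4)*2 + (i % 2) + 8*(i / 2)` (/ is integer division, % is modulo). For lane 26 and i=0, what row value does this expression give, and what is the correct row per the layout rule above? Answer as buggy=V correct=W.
buggy=12 correct=4

`(lane / 4)*2 + (i % 2) + 8*(i / 2)`[26,0]->12
26: gid=6,tid=2
[0] (2*2+0+0,6) = (4,6)
row: 12 vs 4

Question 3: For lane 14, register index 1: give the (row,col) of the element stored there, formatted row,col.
5,3

L=14=>grp=14>>2=3, tig=14&3=2
[1]=>row 2·2+1+0=5  col grp=3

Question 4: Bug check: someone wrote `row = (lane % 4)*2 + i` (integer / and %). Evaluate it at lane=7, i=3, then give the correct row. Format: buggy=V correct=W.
buggy=9 correct=15

`(lane % 4)*2 + i`[7,3]⇒9
7: gr=1,th=3
[3] (3*2+1+8,1) = (15,1)
row: 9 vs 15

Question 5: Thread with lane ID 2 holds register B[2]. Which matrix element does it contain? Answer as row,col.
12,0

lane 2: g=0 (2/4), t=2 (2%4)
i=2: r=2*2+0+8=12, c=g=0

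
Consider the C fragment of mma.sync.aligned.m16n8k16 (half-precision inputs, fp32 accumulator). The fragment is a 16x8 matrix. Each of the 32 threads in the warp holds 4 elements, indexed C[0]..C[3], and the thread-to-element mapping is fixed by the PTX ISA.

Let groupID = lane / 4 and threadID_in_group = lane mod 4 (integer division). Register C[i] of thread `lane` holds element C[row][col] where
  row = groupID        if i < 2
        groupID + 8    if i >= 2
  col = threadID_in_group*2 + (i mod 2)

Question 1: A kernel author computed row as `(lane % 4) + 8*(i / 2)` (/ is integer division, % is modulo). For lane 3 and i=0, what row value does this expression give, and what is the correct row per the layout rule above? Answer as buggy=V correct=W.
`(lane % 4) + 8*(i / 2)`[3,0]→3
lane 3: G=0 (3/4), T=3 (3%4)
i=0: r=0+0=0, c=3*2+0=6
row: 3 vs 0

buggy=3 correct=0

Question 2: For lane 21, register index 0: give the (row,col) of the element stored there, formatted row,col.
21: gr=5,th=1
[0] (5+0,1*2+0) = (5,2)

5,2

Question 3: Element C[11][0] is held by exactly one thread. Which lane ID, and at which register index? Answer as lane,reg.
r=11⇒gr=3,Rb=1  c=0⇒th=0,odd=0
L=3*4+0=12  i=1*2+0=2

12,2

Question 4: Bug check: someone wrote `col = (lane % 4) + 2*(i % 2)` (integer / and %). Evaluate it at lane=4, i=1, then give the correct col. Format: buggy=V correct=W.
`(lane % 4) + 2*(i % 2)`[4,1]→2
L=4→G=4>>2=1, T=4&3=0
[1]→row 1+0=1  col 0·2+1=1
col: 2 vs 1

buggy=2 correct=1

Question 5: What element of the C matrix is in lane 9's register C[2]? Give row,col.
10,2

lane 9→9/4=2, 9 mod 4=1
i=2  r:2+8→10  c:2·1+0→2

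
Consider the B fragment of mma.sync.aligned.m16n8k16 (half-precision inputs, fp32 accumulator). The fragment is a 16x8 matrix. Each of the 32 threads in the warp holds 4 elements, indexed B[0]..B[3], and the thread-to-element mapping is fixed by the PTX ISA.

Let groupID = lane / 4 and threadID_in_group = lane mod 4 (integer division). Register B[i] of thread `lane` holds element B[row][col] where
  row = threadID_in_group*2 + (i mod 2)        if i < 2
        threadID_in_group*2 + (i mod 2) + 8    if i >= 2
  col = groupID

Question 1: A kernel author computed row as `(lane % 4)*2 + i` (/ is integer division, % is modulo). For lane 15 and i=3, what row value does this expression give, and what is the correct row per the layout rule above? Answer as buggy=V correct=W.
`(lane % 4)*2 + i`[15,3]=>9
lane 15: grp=3 (15/4), tig=3 (15%4)
i=3: r=3*2+1+8=15, c=grp=3
row: 9 vs 15

buggy=9 correct=15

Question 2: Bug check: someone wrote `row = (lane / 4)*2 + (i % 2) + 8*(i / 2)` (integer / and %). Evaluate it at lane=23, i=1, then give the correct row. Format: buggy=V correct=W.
`(lane / 4)*2 + (i % 2) + 8*(i / 2)`[23,1]⇒11
lane 23⇒23/4=5, 23 mod 4=3
i=1  r:2·3+1+0⇒7  c:5
row: 11 vs 7

buggy=11 correct=7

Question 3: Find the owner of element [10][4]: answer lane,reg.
17,2

c:4=>grp=4  r:10=>rB=1,tig=1,lo=0
L=4*4+1=17  i=1*2+0=2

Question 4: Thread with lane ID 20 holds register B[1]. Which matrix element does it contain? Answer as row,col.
1,5

lane 20: grp=5 (20/4), tig=0 (20%4)
i=1: r=0*2+1+0=1, c=grp=5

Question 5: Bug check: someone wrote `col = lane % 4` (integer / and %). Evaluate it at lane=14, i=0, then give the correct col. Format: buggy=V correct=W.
`lane % 4`[14,0]=>2
lane 14=>14/4=3, 14 mod 4=2
i=0  r:2·2+0+0=>4  c:3
col: 2 vs 3

buggy=2 correct=3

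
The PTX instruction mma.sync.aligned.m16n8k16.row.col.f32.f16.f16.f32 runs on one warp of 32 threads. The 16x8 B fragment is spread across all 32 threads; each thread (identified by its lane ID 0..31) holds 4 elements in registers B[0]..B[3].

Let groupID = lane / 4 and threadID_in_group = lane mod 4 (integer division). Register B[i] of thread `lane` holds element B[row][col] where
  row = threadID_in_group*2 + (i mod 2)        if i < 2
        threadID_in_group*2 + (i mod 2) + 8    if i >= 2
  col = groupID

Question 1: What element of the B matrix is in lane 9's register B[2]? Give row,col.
10,2

lane 9⇒9/4=2, 9 mod 4=1
i=2  r:2·1+0+8⇒10  c:2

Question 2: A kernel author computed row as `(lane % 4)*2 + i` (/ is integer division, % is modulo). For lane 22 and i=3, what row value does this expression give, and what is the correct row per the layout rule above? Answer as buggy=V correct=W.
`(lane % 4)*2 + i`[22,3]->7
L=22->gid=22>>2=5, tid=22&3=2
[3]->row 2·2+1+8=13  col gid=5
row: 7 vs 13

buggy=7 correct=13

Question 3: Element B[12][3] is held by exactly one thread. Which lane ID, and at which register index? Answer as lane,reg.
14,2

c:3=>grp=3  r:12=>rB=1,tig=2,lo=0
L=3*4+2=14  i=1*2+0=2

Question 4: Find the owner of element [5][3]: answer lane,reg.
14,1

c:3=>grp=3  r:5=>rB=0,tig=2,lo=1
L=3*4+2=14  i=0*2+1=1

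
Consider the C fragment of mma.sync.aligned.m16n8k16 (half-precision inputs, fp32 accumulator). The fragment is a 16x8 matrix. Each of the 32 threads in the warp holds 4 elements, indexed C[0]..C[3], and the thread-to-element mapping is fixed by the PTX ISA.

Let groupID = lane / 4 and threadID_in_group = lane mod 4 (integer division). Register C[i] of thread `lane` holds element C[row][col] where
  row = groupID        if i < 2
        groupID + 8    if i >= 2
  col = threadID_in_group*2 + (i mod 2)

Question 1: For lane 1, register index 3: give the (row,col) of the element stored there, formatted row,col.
8,3

1: gr=0,th=1
[3] (0+8,1*2+1) = (8,3)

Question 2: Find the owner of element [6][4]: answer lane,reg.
r=6→G=6,rhi=0  c=4→T=2,p=0
L=6*4+2=26  i=0*2+0=0

26,0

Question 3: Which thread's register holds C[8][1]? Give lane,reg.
0,3

r=8->g=0,rb=1  c=1->t=0,b0=1
L=0*4+0=0  i=1*2+1=3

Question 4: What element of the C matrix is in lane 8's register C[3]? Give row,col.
lane 8=>8/4=2, 8 mod 4=0
i=3  r:2+8=>10  c:2·0+1=>1

10,1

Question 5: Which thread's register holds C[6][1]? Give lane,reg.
24,1

r:6=>grp=6,rB=0  c:1=>tig=0,lo=1
L=6*4+0=24  i=0*2+1=1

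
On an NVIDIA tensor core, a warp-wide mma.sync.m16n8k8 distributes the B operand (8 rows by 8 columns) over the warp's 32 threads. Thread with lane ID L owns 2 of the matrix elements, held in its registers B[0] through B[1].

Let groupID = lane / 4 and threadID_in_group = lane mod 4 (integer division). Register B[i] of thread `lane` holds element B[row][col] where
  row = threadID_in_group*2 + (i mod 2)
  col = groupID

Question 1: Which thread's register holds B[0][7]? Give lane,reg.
c=7->g=7  r=0->t=0,b0=0
L=7*4+0=28  i=0=0

28,0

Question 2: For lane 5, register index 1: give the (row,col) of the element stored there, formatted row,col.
5: gid=1,tid=1
[1] (1*2+1,1) = (3,1)

3,1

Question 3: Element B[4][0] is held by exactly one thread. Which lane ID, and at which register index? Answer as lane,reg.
c=0⇒gr=0  r=4⇒th=2,odd=0
L=0*4+2=2  i=0=0

2,0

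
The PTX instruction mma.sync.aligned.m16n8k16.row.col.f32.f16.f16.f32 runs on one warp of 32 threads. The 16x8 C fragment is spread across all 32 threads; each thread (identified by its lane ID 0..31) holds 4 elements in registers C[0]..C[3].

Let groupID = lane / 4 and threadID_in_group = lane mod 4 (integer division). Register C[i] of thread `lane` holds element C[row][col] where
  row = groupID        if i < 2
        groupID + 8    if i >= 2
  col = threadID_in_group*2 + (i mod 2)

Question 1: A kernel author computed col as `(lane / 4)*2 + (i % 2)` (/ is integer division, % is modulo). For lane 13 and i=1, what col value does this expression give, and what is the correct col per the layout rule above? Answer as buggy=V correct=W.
`(lane / 4)*2 + (i % 2)`[13,1]->7
13: g=3,t=1
[1] (3+0,1*2+1) = (3,3)
col: 7 vs 3

buggy=7 correct=3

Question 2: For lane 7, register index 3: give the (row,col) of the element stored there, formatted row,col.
7: gid=1,tid=3
[3] (1+8,3*2+1) = (9,7)

9,7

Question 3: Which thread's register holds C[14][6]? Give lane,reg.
r=14⇒gr=6,Rb=1  c=6⇒th=3,odd=0
L=6*4+3=27  i=1*2+0=2

27,2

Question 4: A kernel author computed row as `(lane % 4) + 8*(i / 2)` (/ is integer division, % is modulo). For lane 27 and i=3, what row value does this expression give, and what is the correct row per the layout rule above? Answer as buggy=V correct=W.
`(lane % 4) + 8*(i / 2)`[27,3]->11
27: gid=6,tid=3
[3] (6+8,3*2+1) = (14,7)
row: 11 vs 14

buggy=11 correct=14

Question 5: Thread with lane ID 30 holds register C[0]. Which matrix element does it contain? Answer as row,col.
30: g=7,t=2
[0] (7+0,2*2+0) = (7,4)

7,4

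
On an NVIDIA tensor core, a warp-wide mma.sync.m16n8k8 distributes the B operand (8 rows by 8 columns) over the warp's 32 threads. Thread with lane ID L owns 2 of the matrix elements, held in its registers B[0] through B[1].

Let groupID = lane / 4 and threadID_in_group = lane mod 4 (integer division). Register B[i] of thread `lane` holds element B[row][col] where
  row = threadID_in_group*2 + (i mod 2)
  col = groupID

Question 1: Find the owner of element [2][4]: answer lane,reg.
17,0

c:4=>grp=4  r:2=>tig=1,lo=0
L=4*4+1=17  i=0=0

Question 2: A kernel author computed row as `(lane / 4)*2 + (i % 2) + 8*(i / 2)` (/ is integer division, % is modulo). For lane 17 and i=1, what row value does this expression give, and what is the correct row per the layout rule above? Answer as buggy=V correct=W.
`(lane / 4)*2 + (i % 2) + 8*(i / 2)`[17,1]→9
lane 17: G=4 (17/4), T=1 (17%4)
i=1: r=1*2+1=3, c=G=4
row: 9 vs 3

buggy=9 correct=3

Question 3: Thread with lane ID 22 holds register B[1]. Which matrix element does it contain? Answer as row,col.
5,5

22: G=5,T=2
[1] (2*2+1,5) = (5,5)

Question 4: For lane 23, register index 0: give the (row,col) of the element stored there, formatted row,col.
6,5

L=23=>grp=23>>2=5, tig=23&3=3
[0]=>row 3·2+0=6  col grp=5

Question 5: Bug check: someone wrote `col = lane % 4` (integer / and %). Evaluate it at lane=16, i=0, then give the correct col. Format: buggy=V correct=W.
buggy=0 correct=4

`lane % 4`[16,0]->0
lane 16->16/4=4, 16 mod 4=0
i=0  r:2·0+0->0  c:4
col: 0 vs 4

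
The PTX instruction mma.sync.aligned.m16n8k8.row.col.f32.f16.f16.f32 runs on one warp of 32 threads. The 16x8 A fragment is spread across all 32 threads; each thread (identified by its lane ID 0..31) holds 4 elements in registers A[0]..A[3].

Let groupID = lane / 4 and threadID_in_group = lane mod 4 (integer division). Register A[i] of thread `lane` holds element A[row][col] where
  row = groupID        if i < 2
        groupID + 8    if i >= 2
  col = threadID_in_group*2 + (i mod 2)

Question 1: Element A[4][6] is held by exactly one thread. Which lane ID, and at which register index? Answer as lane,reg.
19,0

r=4->g=4,rb=0  c=6->t=3,b0=0
L=4*4+3=19  i=0*2+0=0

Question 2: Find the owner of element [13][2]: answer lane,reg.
r:13=>grp=5,rB=1  c:2=>tig=1,lo=0
L=5*4+1=21  i=1*2+0=2

21,2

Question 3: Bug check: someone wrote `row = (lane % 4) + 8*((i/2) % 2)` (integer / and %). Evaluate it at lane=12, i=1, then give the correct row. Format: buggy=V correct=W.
`(lane % 4) + 8*((i/2) % 2)`[12,1]→0
lane 12: G=3 (12/4), T=0 (12%4)
i=1: r=3+0=3, c=0*2+1=1
row: 0 vs 3

buggy=0 correct=3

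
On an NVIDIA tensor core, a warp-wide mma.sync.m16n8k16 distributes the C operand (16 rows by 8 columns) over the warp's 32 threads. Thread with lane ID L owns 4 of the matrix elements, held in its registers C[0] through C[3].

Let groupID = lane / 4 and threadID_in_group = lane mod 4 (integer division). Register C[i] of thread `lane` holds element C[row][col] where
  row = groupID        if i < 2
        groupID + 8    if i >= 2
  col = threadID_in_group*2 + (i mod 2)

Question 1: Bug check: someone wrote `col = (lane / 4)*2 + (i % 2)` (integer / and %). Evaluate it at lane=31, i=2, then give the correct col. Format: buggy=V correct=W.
buggy=14 correct=6

`(lane / 4)*2 + (i % 2)`[31,2]⇒14
lane 31⇒31/4=7, 31 mod 4=3
i=2  r:7+8⇒15  c:2·3+0⇒6
col: 14 vs 6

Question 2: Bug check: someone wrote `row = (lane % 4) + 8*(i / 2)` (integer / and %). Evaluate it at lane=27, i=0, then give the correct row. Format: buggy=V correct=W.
`(lane % 4) + 8*(i / 2)`[27,0]->3
lane 27: gid=6 (27/4), tid=3 (27%4)
i=0: r=6+0=6, c=3*2+0=6
row: 3 vs 6

buggy=3 correct=6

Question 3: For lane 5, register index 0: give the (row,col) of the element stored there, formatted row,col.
L=5=>grp=5>>2=1, tig=5&3=1
[0]=>row 1+0=1  col 1·2+0=2

1,2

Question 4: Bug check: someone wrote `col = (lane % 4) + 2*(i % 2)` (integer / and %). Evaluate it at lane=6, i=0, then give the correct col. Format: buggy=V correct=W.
buggy=2 correct=4

`(lane % 4) + 2*(i % 2)`[6,0]->2
6: g=1,t=2
[0] (1+0,2*2+0) = (1,4)
col: 2 vs 4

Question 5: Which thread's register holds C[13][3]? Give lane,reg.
r=13→G=5,rhi=1  c=3→T=1,p=1
L=5*4+1=21  i=1*2+1=3

21,3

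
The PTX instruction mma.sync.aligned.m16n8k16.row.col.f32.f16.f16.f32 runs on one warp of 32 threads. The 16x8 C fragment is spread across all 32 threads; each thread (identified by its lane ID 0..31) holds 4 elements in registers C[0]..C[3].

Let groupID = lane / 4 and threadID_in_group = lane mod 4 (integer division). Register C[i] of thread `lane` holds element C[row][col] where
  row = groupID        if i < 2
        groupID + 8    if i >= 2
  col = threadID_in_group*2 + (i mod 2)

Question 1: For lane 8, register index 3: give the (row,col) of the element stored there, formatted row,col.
lane 8: gr=2 (8/4), th=0 (8%4)
i=3: r=2+8=10, c=0*2+1=1

10,1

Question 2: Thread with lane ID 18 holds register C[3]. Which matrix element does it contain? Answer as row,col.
12,5

18: gid=4,tid=2
[3] (4+8,2*2+1) = (12,5)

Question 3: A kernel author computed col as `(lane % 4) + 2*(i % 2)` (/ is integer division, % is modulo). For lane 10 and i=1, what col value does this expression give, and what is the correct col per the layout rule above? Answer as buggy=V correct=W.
buggy=4 correct=5

`(lane % 4) + 2*(i % 2)`[10,1]->4
10: g=2,t=2
[1] (2+0,2*2+1) = (2,5)
col: 4 vs 5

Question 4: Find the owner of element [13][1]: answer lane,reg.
r: 13->gid=5,r8=1  c: 1->tid=0,i&1=1
L=5*4+0=20  i=1*2+1=3

20,3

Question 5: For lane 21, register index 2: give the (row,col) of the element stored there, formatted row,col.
13,2

lane 21⇒21/4=5, 21 mod 4=1
i=2  r:5+8⇒13  c:2·1+0⇒2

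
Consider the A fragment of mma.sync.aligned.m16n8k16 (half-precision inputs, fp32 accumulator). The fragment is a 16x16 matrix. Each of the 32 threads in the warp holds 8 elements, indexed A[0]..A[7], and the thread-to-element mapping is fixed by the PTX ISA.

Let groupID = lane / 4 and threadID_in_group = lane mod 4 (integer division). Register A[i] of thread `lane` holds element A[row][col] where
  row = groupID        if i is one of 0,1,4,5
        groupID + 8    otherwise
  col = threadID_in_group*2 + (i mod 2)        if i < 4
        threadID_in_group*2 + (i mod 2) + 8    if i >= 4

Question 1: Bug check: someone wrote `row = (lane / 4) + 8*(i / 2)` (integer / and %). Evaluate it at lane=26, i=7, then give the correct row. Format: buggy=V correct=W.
buggy=30 correct=14

`(lane / 4) + 8*(i / 2)`[26,7]⇒30
lane 26⇒26/4=6, 26 mod 4=2
i=7  r:6+8⇒14  c:2·2+1+8⇒13
row: 30 vs 14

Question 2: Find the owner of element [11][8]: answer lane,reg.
12,6

r=11⇒gr=3,Rb=1  c=8⇒Cb=1,th=0,odd=0
L=3*4+0=12  i=1*4+1*2+0=6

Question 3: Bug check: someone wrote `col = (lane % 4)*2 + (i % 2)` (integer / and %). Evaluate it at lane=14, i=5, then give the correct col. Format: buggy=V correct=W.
`(lane % 4)*2 + (i % 2)`[14,5]⇒5
lane 14⇒14/4=3, 14 mod 4=2
i=5  r:3+0⇒3  c:2·2+1+8⇒13
col: 5 vs 13

buggy=5 correct=13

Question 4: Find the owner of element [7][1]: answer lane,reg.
28,1

r:7=>grp=7,rB=0  c:1=>cB=0,tig=0,lo=1
L=7*4+0=28  i=0*4+0*2+1=1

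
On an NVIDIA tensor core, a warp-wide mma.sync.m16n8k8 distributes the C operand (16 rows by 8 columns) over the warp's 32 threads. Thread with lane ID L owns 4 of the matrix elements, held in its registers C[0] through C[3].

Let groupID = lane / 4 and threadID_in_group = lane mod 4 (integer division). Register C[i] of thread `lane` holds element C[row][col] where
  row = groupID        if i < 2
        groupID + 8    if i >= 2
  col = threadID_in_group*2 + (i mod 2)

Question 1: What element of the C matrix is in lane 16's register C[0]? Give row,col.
lane 16: g=4 (16/4), t=0 (16%4)
i=0: r=4+0=4, c=0*2+0=0

4,0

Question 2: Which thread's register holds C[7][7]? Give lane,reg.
31,1

r=7->g=7,rb=0  c=7->t=3,b0=1
L=7*4+3=31  i=0*2+1=1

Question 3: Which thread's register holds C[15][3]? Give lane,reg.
29,3

r:15=>grp=7,rB=1  c:3=>tig=1,lo=1
L=7*4+1=29  i=1*2+1=3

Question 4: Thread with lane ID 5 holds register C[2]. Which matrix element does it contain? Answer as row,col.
lane 5->5/4=1, 5 mod 4=1
i=2  r:1+8->9  c:2·1+0->2

9,2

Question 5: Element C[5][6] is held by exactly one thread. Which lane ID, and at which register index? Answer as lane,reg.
r:5=>grp=5,rB=0  c:6=>tig=3,lo=0
L=5*4+3=23  i=0*2+0=0

23,0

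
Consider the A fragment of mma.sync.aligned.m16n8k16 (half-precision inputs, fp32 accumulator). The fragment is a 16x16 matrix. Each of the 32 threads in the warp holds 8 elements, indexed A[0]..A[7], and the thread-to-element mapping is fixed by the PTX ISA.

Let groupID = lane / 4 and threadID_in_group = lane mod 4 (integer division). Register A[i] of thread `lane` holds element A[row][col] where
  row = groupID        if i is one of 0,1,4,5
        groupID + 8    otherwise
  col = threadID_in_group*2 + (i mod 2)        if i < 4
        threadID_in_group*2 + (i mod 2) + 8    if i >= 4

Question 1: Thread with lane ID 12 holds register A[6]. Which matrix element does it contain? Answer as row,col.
11,8

12: gr=3,th=0
[6] (3+8,0*2+0+8) = (11,8)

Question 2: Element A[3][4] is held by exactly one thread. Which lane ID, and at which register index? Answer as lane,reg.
r:3=>grp=3,rB=0  c:4=>cB=0,tig=2,lo=0
L=3*4+2=14  i=0*4+0*2+0=0

14,0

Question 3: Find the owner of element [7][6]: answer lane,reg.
31,0

r: 7->gid=7,r8=0  c: 6->c8=0,tid=3,i&1=0
L=7*4+3=31  i=0*4+0*2+0=0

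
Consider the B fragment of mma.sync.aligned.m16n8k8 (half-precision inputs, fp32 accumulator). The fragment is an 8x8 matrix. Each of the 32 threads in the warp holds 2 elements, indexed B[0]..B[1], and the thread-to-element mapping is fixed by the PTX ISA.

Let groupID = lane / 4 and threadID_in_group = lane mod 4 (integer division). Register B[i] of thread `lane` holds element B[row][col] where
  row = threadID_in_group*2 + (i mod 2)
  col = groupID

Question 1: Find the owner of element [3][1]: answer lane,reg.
5,1

c=1->g=1  r=3->t=1,b0=1
L=1*4+1=5  i=1=1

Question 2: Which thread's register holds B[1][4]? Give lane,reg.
16,1

c=4→G=4  r=1→T=0,p=1
L=4*4+0=16  i=1=1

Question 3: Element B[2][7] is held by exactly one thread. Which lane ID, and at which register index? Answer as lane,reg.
c=7→G=7  r=2→T=1,p=0
L=7*4+1=29  i=0=0

29,0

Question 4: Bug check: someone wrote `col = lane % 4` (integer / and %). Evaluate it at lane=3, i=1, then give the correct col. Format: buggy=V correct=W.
`lane % 4`[3,1]⇒3
lane 3⇒3/4=0, 3 mod 4=3
i=1  r:2·3+1⇒7  c:0
col: 3 vs 0

buggy=3 correct=0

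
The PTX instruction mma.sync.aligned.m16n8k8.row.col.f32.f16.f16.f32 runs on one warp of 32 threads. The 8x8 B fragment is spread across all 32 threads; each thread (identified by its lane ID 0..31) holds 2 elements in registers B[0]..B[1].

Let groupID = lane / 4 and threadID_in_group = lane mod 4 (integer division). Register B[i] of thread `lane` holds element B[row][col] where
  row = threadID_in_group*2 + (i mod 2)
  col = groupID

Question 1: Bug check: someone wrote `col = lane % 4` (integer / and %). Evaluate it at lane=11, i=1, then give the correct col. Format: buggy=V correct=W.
buggy=3 correct=2

`lane % 4`[11,1]→3
lane 11→11/4=2, 11 mod 4=3
i=1  r:2·3+1→7  c:2
col: 3 vs 2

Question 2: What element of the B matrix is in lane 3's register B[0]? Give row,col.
L=3⇒gr=3>>2=0, th=3&3=3
[0]⇒row 3·2+0=6  col gr=0

6,0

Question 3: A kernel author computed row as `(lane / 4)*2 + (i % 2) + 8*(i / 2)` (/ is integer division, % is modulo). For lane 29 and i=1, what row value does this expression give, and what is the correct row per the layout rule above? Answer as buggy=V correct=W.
`(lane / 4)*2 + (i % 2) + 8*(i / 2)`[29,1]->15
29: g=7,t=1
[1] (1*2+1,7) = (3,7)
row: 15 vs 3

buggy=15 correct=3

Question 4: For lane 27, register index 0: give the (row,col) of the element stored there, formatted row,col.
27: grp=6,tig=3
[0] (3*2+0,6) = (6,6)

6,6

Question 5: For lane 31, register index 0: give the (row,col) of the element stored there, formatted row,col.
6,7

lane 31: gid=7 (31/4), tid=3 (31%4)
i=0: r=3*2+0=6, c=gid=7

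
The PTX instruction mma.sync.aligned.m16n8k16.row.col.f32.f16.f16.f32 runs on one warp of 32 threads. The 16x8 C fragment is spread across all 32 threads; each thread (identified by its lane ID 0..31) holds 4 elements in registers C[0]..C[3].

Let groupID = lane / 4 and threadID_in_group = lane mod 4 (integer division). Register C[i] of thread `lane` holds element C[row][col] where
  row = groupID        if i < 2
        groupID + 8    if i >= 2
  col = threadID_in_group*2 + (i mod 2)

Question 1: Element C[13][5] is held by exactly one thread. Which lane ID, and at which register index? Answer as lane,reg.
r=13⇒gr=5,Rb=1  c=5⇒th=2,odd=1
L=5*4+2=22  i=1*2+1=3

22,3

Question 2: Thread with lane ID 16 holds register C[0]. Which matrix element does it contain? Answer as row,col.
4,0

L=16->g=16>>2=4, t=16&3=0
[0]->row 4+0=4  col 0·2+0=0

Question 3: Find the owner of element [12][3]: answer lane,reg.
r=12→G=4,rhi=1  c=3→T=1,p=1
L=4*4+1=17  i=1*2+1=3

17,3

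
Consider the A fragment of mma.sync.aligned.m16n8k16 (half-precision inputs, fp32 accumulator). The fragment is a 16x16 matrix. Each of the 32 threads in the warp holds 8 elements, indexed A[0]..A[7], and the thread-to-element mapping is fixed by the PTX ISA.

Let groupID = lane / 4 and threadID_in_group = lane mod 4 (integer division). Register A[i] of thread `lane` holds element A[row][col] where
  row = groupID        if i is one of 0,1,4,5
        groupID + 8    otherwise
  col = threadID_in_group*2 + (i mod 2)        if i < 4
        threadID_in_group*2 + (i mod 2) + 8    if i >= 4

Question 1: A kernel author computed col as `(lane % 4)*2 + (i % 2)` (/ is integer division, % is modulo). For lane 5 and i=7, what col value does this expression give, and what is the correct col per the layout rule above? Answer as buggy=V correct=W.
`(lane % 4)*2 + (i % 2)`[5,7]→3
lane 5→5/4=1, 5 mod 4=1
i=7  r:1+8→9  c:2·1+1+8→11
col: 3 vs 11

buggy=3 correct=11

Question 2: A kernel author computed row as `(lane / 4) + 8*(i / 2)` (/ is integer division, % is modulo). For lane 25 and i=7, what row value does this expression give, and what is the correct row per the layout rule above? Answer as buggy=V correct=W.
`(lane / 4) + 8*(i / 2)`[25,7]→30
25: G=6,T=1
[7] (6+8,1*2+1+8) = (14,11)
row: 30 vs 14

buggy=30 correct=14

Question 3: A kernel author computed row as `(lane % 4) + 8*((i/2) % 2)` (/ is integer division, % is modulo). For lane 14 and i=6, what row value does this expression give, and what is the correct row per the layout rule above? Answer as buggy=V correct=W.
`(lane % 4) + 8*((i/2) % 2)`[14,6]⇒10
lane 14⇒14/4=3, 14 mod 4=2
i=6  r:3+8⇒11  c:2·2+0+8⇒12
row: 10 vs 11

buggy=10 correct=11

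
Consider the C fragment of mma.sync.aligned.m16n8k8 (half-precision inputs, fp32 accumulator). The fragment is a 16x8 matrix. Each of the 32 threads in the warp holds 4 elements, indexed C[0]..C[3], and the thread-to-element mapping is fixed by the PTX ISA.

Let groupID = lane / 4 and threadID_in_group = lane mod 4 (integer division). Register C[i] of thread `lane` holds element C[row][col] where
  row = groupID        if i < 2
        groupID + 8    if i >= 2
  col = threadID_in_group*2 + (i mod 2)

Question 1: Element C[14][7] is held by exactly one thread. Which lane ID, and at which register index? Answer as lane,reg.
r:14=>grp=6,rB=1  c:7=>tig=3,lo=1
L=6*4+3=27  i=1*2+1=3

27,3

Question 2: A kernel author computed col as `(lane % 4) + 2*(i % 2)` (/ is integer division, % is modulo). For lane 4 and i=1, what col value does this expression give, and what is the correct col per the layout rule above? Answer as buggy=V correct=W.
buggy=2 correct=1

`(lane % 4) + 2*(i % 2)`[4,1]->2
4: g=1,t=0
[1] (1+0,0*2+1) = (1,1)
col: 2 vs 1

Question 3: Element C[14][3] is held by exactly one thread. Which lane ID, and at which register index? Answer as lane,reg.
25,3

r=14⇒gr=6,Rb=1  c=3⇒th=1,odd=1
L=6*4+1=25  i=1*2+1=3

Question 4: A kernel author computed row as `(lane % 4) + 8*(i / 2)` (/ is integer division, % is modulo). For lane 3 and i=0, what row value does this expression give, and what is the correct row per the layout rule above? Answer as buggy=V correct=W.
buggy=3 correct=0

`(lane % 4) + 8*(i / 2)`[3,0]=>3
lane 3=>3/4=0, 3 mod 4=3
i=0  r:0+0=>0  c:2·3+0=>6
row: 3 vs 0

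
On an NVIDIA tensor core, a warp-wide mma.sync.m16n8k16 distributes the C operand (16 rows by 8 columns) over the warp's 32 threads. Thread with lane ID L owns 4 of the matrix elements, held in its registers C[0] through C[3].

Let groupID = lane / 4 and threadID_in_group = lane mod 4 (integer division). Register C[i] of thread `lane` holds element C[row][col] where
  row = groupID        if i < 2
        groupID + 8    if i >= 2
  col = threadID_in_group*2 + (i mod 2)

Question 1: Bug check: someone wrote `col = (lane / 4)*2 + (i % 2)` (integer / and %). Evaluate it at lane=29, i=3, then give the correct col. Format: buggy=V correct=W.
buggy=15 correct=3

`(lane / 4)*2 + (i % 2)`[29,3]->15
lane 29: gid=7 (29/4), tid=1 (29%4)
i=3: r=7+8=15, c=1*2+1=3
col: 15 vs 3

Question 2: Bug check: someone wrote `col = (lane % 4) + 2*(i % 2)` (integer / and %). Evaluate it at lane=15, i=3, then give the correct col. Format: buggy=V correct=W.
`(lane % 4) + 2*(i % 2)`[15,3]->5
15: gid=3,tid=3
[3] (3+8,3*2+1) = (11,7)
col: 5 vs 7

buggy=5 correct=7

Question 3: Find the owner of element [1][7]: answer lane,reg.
r=1⇒gr=1,Rb=0  c=7⇒th=3,odd=1
L=1*4+3=7  i=0*2+1=1

7,1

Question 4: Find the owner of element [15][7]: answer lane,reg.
31,3

r: 15->gid=7,r8=1  c: 7->tid=3,i&1=1
L=7*4+3=31  i=1*2+1=3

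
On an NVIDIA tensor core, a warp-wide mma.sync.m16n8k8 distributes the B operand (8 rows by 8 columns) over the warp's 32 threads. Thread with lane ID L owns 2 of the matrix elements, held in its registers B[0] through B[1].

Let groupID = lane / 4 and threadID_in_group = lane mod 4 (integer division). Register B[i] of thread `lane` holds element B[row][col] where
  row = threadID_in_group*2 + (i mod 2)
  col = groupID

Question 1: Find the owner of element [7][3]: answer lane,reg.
c=3→G=3  r=7→T=3,p=1
L=3*4+3=15  i=1=1

15,1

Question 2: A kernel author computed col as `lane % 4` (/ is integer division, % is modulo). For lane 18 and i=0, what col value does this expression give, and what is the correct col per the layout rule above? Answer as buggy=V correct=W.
`lane % 4`[18,0]->2
lane 18: gid=4 (18/4), tid=2 (18%4)
i=0: r=2*2+0=4, c=gid=4
col: 2 vs 4

buggy=2 correct=4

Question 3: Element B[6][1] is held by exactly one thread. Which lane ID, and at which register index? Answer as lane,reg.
c:1=>grp=1  r:6=>tig=3,lo=0
L=1*4+3=7  i=0=0

7,0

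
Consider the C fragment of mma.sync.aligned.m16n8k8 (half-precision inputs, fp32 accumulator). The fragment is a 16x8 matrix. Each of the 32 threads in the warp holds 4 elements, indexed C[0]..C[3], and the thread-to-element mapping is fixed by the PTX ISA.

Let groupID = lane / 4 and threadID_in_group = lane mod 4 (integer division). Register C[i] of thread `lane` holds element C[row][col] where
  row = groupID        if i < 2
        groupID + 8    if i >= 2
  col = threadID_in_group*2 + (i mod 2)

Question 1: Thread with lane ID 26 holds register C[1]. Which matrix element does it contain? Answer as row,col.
6,5

lane 26->26/4=6, 26 mod 4=2
i=1  r:6+0->6  c:2·2+1->5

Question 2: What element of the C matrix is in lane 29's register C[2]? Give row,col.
29: G=7,T=1
[2] (7+8,1*2+0) = (15,2)

15,2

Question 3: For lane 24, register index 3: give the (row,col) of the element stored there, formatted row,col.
14,1

L=24→G=24>>2=6, T=24&3=0
[3]→row 6+8=14  col 0·2+1=1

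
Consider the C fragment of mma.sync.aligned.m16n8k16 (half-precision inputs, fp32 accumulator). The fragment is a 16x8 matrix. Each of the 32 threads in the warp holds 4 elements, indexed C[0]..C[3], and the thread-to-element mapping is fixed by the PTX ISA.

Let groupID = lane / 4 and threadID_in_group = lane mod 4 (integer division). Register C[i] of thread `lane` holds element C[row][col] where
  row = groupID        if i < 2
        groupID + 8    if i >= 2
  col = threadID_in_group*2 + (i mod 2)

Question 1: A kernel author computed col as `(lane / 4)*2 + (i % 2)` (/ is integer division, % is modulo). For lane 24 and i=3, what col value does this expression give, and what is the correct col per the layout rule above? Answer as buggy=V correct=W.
`(lane / 4)*2 + (i % 2)`[24,3]->13
lane 24: g=6 (24/4), t=0 (24%4)
i=3: r=6+8=14, c=0*2+1=1
col: 13 vs 1

buggy=13 correct=1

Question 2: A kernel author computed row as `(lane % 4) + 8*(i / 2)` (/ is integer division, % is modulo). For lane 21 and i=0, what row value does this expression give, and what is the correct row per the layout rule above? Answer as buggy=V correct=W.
buggy=1 correct=5

`(lane % 4) + 8*(i / 2)`[21,0]->1
L=21->gid=21>>2=5, tid=21&3=1
[0]->row 5+0=5  col 1·2+0=2
row: 1 vs 5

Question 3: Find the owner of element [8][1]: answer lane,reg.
0,3

r=8→G=0,rhi=1  c=1→T=0,p=1
L=0*4+0=0  i=1*2+1=3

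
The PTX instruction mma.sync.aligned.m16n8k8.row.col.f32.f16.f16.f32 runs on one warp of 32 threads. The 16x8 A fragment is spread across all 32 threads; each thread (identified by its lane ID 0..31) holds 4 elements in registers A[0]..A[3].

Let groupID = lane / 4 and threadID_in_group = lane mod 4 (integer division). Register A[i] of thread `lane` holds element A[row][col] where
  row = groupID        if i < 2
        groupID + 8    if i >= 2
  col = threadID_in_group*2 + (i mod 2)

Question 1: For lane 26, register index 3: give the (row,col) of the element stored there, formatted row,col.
14,5

lane 26: gr=6 (26/4), th=2 (26%4)
i=3: r=6+8=14, c=2*2+1=5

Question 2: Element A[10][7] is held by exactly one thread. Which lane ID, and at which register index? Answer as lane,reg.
11,3

r=10->g=2,rb=1  c=7->t=3,b0=1
L=2*4+3=11  i=1*2+1=3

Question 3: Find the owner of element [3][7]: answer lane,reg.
r: 3->gid=3,r8=0  c: 7->tid=3,i&1=1
L=3*4+3=15  i=0*2+1=1

15,1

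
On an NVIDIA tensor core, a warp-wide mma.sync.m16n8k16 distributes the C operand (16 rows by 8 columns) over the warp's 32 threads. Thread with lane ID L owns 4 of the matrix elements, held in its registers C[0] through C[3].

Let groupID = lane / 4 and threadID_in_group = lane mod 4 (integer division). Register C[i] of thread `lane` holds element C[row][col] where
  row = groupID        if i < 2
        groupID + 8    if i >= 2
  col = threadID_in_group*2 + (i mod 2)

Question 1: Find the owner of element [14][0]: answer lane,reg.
r: 14->gid=6,r8=1  c: 0->tid=0,i&1=0
L=6*4+0=24  i=1*2+0=2

24,2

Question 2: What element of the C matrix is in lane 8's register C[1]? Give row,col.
lane 8=>8/4=2, 8 mod 4=0
i=1  r:2+0=>2  c:2·0+1=>1

2,1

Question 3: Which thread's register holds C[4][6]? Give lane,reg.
19,0

r=4->g=4,rb=0  c=6->t=3,b0=0
L=4*4+3=19  i=0*2+0=0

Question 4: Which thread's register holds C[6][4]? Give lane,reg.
26,0

r=6⇒gr=6,Rb=0  c=4⇒th=2,odd=0
L=6*4+2=26  i=0*2+0=0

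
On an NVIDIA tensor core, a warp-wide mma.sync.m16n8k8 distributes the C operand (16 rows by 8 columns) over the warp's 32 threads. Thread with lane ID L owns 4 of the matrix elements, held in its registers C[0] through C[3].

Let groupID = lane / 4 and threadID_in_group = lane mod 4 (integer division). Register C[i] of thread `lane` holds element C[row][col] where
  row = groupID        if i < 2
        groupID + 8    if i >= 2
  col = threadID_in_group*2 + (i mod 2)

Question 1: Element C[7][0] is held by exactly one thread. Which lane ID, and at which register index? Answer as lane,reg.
r=7→G=7,rhi=0  c=0→T=0,p=0
L=7*4+0=28  i=0*2+0=0

28,0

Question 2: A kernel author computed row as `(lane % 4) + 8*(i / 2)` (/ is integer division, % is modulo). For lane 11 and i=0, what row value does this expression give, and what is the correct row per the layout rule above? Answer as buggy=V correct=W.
buggy=3 correct=2

`(lane % 4) + 8*(i / 2)`[11,0]->3
lane 11: gid=2 (11/4), tid=3 (11%4)
i=0: r=2+0=2, c=3*2+0=6
row: 3 vs 2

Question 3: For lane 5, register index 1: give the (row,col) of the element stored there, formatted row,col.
lane 5: gr=1 (5/4), th=1 (5%4)
i=1: r=1+0=1, c=1*2+1=3

1,3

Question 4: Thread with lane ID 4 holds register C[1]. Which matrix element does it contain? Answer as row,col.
1,1

lane 4->4/4=1, 4 mod 4=0
i=1  r:1+0->1  c:2·0+1->1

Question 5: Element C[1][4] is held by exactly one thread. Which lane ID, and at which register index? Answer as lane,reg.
r=1→G=1,rhi=0  c=4→T=2,p=0
L=1*4+2=6  i=0*2+0=0

6,0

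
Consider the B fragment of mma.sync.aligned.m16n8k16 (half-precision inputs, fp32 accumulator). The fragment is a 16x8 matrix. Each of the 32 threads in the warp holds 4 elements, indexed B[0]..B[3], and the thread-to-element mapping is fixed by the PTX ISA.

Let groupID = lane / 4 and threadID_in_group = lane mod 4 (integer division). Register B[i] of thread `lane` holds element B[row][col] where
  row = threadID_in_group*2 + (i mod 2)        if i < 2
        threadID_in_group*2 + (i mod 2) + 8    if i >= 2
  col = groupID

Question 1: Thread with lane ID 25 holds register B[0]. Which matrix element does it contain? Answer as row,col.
25: G=6,T=1
[0] (1*2+0+0,6) = (2,6)

2,6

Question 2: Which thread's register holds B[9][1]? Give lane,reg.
4,3

c=1→G=1  r=9→rhi=1,T=0,p=1
L=1*4+0=4  i=1*2+1=3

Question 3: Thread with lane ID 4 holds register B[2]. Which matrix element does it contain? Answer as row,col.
8,1

4: g=1,t=0
[2] (0*2+0+8,1) = (8,1)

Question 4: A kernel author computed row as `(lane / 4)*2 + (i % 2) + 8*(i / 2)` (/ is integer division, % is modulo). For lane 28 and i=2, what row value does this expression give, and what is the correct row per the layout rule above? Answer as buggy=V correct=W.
`(lane / 4)*2 + (i % 2) + 8*(i / 2)`[28,2]→22
lane 28: G=7 (28/4), T=0 (28%4)
i=2: r=0*2+0+8=8, c=G=7
row: 22 vs 8

buggy=22 correct=8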